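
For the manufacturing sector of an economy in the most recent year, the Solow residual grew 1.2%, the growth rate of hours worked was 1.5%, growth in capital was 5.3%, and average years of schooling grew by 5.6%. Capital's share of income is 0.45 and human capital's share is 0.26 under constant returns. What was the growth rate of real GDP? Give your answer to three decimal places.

Labor's share = 1 − 0.45 − 0.26 = 0.29.
Capital: 0.45 × 5.3 = 2.385 pp.
Average years of schooling: 0.26 × 5.6 = 1.456 pp.
Hours worked: 0.29 × 1.5 = 0.435 pp.
Output growth = 1.2 + 4.276 = 5.476%.

5.476%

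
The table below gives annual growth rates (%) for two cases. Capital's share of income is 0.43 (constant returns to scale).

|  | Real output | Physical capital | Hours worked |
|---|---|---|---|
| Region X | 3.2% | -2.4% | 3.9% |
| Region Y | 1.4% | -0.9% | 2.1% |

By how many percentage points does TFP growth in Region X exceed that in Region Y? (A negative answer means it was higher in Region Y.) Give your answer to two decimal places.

1.42 percentage points

Labor's share = 1 − 0.43 = 0.57.
Region X: TFP = 3.2 + 1.032 − 2.223 = 2.009%.
Region Y: TFP = 1.4 + 0.387 − 1.197 = 0.59%.
Difference = 2.009 − (0.59) = 1.419 pp.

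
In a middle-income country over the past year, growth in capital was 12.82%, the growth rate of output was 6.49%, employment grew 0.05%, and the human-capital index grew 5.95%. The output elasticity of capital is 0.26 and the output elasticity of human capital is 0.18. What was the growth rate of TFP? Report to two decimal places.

TFP grew 2.06%.

Labor's share = 1 − 0.26 − 0.18 = 0.56.
Capital: 0.26 × 12.82 = 3.3332 pp.
The human-capital index: 0.18 × 5.95 = 1.071 pp.
Employment: 0.56 × 0.05 = 0.028 pp.
TFP growth = 6.49 − 4.4322 = 2.0578%.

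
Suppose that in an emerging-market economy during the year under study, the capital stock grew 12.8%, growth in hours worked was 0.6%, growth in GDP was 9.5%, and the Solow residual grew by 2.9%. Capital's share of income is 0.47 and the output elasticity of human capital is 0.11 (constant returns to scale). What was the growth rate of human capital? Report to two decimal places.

3.02%

Labor's share = 1 − 0.47 − 0.11 = 0.42.
gY = gA + 0.47×12.8 + 0.42×0.6 + 0.11×g.
0.11×g = 9.5 − 2.9 − 6.268 = 0.332.
g = 0.332 / 0.11 = 3.0182%.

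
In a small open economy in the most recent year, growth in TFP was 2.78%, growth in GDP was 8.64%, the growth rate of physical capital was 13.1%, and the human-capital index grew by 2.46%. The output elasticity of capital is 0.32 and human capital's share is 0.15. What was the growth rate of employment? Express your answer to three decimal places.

Labor's share = 1 − 0.32 − 0.15 = 0.53.
gY = gA + 0.32×13.1 + 0.15×2.46 + 0.53×g.
0.53×g = 8.64 − 2.78 − 4.561 = 1.299.
g = 1.299 / 0.53 = 2.45094%.

Employment growth was 2.451%.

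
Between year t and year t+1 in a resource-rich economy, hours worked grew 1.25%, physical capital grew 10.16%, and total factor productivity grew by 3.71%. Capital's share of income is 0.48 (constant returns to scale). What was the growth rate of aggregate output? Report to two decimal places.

Labor's share = 1 − 0.48 = 0.52.
Physical capital: 0.48 × 10.16 = 4.8768 pp.
Hours worked: 0.52 × 1.25 = 0.65 pp.
Output growth = 3.71 + 5.5268 = 9.2368%.

Aggregate output grew 9.24%.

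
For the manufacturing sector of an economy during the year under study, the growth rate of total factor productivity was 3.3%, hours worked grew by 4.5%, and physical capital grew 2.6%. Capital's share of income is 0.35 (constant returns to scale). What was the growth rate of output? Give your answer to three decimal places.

Labor's share = 1 − 0.35 = 0.65.
Physical capital: 0.35 × 2.6 = 0.91 pp.
Hours worked: 0.65 × 4.5 = 2.925 pp.
Output growth = 3.3 + 3.835 = 7.135%.

7.135%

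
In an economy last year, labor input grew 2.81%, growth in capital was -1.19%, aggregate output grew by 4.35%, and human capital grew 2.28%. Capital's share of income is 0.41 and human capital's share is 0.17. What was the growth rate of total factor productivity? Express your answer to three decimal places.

Total factor productivity growth was 3.270%.

Labor's share = 1 − 0.41 − 0.17 = 0.42.
Capital: 0.41 × (-1.19) = -0.4879 pp.
Human capital: 0.17 × 2.28 = 0.3876 pp.
Labor input: 0.42 × 2.81 = 1.1802 pp.
TFP growth = 4.35 − 1.0799 = 3.2701%.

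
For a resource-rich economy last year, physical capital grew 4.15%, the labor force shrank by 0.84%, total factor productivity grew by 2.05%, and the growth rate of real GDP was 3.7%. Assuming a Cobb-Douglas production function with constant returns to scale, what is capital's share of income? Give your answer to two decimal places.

Capital's share of income is 0.50.

gY = gA + α·gK + (1−α)·gL, so gY − gA − gL = α(gK − gL).
3.7 − 2.05 + 0.84 = α × (4.15 − (-0.84)).
2.49 = 4.99 α, so α = 0.499.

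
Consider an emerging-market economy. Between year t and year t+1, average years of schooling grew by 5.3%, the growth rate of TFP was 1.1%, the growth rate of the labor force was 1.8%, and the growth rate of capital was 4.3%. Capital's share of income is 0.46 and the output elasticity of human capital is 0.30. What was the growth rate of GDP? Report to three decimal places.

GDP growth was 5.100%.

Labor's share = 1 − 0.46 − 0.3 = 0.24.
Capital: 0.46 × 4.3 = 1.978 pp.
Average years of schooling: 0.3 × 5.3 = 1.59 pp.
The labor force: 0.24 × 1.8 = 0.432 pp.
Output growth = 1.1 + 4 = 5.1%.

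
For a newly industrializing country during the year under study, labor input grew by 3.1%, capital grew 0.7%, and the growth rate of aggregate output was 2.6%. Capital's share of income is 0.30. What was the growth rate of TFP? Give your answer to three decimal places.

Labor's share = 1 − 0.3 = 0.7.
Capital: 0.3 × 0.7 = 0.21 pp.
Labor input: 0.7 × 3.1 = 2.17 pp.
TFP growth = 2.6 − 2.38 = 0.22%.

TFP grew 0.220%.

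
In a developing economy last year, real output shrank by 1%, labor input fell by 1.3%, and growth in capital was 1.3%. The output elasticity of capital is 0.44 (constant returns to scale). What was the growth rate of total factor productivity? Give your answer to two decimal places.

Labor's share = 1 − 0.44 = 0.56.
Capital: 0.44 × 1.3 = 0.572 pp.
Labor input: 0.56 × (-1.3) = -0.728 pp.
TFP growth = -1 + 0.156 = -0.844%.

-0.84%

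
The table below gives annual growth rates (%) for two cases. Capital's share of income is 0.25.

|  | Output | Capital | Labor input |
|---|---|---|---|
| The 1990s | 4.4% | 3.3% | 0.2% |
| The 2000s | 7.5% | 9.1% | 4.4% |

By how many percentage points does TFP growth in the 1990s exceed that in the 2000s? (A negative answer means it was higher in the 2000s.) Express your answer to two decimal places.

1.50 percentage points

Labor's share = 1 − 0.25 = 0.75.
The 1990s: TFP = 4.4 − 0.825 − 0.15 = 3.425%.
The 2000s: TFP = 7.5 − 2.275 − 3.3 = 1.925%.
Difference = 3.425 − (1.925) = 1.5 pp.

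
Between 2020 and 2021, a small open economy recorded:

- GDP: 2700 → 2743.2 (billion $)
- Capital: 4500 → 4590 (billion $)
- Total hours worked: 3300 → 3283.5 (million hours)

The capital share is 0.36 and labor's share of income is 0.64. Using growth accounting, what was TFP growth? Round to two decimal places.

1.20%

GDP growth = (2743.2 − 2700) / 2700 = 1.6%.
Capital growth = (4590 − 4500) / 4500 = 2%.
Total hours worked growth = (3283.5 − 3300) / 3300 = -0.5%.
Labor's share = 1 − 0.36 = 0.64.
Capital: 0.36 × 2 = 0.72 pp.
Total hours worked: 0.64 × (-0.5) = -0.32 pp.
TFP growth = 1.6 − 0.4 = 1.2%.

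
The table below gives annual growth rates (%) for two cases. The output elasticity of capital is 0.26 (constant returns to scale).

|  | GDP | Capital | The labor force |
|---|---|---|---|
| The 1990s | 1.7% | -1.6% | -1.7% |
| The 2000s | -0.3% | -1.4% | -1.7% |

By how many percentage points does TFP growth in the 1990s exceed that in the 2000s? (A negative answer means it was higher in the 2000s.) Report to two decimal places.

2.05 percentage points

Labor's share = 1 − 0.26 = 0.74.
The 1990s: TFP = 1.7 + 0.416 + 1.258 = 3.374%.
The 2000s: TFP = -0.3 + 0.364 + 1.258 = 1.322%.
Difference = 3.374 − (1.322) = 2.052 pp.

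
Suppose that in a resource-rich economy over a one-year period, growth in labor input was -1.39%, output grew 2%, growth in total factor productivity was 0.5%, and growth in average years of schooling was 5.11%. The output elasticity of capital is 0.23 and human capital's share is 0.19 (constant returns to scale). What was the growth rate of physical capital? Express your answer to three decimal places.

Physical capital growth was 5.806%.

Labor's share = 1 − 0.23 − 0.19 = 0.58.
gY = gA + 0.19×5.11 + 0.58×(-1.39) + 0.23×g.
0.23×g = 2 − 0.5 − 0.1647 = 1.3353.
g = 1.3353 / 0.23 = 5.80565%.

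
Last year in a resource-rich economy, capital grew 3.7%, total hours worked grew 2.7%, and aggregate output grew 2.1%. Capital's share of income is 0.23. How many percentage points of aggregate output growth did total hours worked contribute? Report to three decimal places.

Labor's share = 1 − 0.23 = 0.77.
Contribution = share × growth = 0.77 × 2.7 = 2.079 pp.

2.079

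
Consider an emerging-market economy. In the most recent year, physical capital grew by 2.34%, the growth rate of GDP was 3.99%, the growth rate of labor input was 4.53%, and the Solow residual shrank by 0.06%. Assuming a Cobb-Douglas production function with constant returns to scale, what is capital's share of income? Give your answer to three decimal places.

0.219

gY = gA + α·gK + (1−α)·gL, so gY − gA − gL = α(gK − gL).
3.99 + 0.06 − 4.53 = α × (2.34 − 4.53).
-0.48 = -2.19 α, so α = 0.21918.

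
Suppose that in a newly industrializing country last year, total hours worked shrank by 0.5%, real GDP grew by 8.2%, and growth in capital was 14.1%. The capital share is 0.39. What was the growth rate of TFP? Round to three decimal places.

Labor's share = 1 − 0.39 = 0.61.
Capital: 0.39 × 14.1 = 5.499 pp.
Total hours worked: 0.61 × (-0.5) = -0.305 pp.
TFP growth = 8.2 − 5.194 = 3.006%.

3.006%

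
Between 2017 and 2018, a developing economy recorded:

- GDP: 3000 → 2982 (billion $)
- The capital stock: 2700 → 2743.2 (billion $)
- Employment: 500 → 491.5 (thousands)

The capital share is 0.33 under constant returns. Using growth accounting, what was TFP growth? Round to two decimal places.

GDP growth = (2982 − 3000) / 3000 = -0.6%.
The capital stock growth = (2743.2 − 2700) / 2700 = 1.6%.
Employment growth = (491.5 − 500) / 500 = -1.7%.
Labor's share = 1 − 0.33 = 0.67.
The capital stock: 0.33 × 1.6 = 0.528 pp.
Employment: 0.67 × (-1.7) = -1.139 pp.
TFP growth = -0.6 + 0.611 = 0.011%.

0.01%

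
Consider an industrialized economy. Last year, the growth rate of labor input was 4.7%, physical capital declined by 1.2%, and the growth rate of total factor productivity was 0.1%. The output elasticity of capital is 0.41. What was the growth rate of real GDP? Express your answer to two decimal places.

2.38%

Labor's share = 1 − 0.41 = 0.59.
Physical capital: 0.41 × (-1.2) = -0.492 pp.
Labor input: 0.59 × 4.7 = 2.773 pp.
Output growth = 0.1 + 2.281 = 2.381%.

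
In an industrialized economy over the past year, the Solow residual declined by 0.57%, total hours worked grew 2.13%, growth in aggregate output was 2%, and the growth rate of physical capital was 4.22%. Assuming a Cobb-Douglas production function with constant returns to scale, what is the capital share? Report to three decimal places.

gY = gA + α·gK + (1−α)·gL, so gY − gA − gL = α(gK − gL).
2 + 0.57 − 2.13 = α × (4.22 − 2.13).
0.44 = 2.09 α, so α = 0.21053.

α = 0.211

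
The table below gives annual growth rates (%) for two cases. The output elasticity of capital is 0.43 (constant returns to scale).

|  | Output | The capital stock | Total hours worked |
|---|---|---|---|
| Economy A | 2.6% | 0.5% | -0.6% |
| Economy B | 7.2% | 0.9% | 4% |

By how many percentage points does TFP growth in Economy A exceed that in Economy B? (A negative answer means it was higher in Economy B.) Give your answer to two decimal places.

Labor's share = 1 − 0.43 = 0.57.
Economy A: TFP = 2.6 − 0.215 + 0.342 = 2.727%.
Economy B: TFP = 7.2 − 0.387 − 2.28 = 4.533%.
Difference = 2.727 − (4.533) = -1.806 pp.

-1.81 percentage points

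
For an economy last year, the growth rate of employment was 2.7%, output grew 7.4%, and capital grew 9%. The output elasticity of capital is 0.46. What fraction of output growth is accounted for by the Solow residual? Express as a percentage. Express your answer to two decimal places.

Labor's share = 1 − 0.46 = 0.54.
Capital: 0.46 × 9 = 4.14 pp.
Employment: 0.54 × 2.7 = 1.458 pp.
TFP growth = 7.4 − 5.598 = 1.802%.
TFP share of growth = 1.802 / 7.4 × 100 = 24.3514%.

The Solow residual accounted for 24.35% of growth.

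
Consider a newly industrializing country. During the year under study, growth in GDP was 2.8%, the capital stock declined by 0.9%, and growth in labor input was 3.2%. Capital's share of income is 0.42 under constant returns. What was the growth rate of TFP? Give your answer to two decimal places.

1.32%

Labor's share = 1 − 0.42 = 0.58.
The capital stock: 0.42 × (-0.9) = -0.378 pp.
Labor input: 0.58 × 3.2 = 1.856 pp.
TFP growth = 2.8 − 1.478 = 1.322%.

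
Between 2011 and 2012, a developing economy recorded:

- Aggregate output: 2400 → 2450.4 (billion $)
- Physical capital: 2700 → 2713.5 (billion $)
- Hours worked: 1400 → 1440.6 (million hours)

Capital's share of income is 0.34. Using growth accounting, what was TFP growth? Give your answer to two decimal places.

TFP grew 0.02%.

Aggregate output growth = (2450.4 − 2400) / 2400 = 2.1%.
Physical capital growth = (2713.5 − 2700) / 2700 = 0.5%.
Hours worked growth = (1440.6 − 1400) / 1400 = 2.9%.
Labor's share = 1 − 0.34 = 0.66.
Physical capital: 0.34 × 0.5 = 0.17 pp.
Hours worked: 0.66 × 2.9 = 1.914 pp.
TFP growth = 2.1 − 2.084 = 0.016%.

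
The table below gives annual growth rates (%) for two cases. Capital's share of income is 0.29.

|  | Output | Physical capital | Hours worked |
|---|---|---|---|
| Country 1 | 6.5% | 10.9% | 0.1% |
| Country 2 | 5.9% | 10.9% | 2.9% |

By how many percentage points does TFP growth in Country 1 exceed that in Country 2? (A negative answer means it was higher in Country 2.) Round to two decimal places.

Labor's share = 1 − 0.29 = 0.71.
Country 1: TFP = 6.5 − 3.161 − 0.071 = 3.268%.
Country 2: TFP = 5.9 − 3.161 − 2.059 = 0.68%.
Difference = 3.268 − (0.68) = 2.588 pp.

2.59 percentage points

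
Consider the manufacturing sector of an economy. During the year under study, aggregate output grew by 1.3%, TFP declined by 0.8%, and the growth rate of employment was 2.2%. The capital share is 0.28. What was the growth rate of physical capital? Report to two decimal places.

1.84%

Labor's share = 1 − 0.28 = 0.72.
gY = gA + 0.72×2.2 + 0.28×g.
0.28×g = 1.3 + 0.8 − 1.584 = 0.516.
g = 0.516 / 0.28 = 1.8429%.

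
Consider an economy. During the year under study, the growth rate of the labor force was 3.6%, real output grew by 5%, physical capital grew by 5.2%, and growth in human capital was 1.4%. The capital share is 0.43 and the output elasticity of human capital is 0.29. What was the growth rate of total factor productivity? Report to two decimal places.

Labor's share = 1 − 0.43 − 0.29 = 0.28.
Physical capital: 0.43 × 5.2 = 2.236 pp.
Human capital: 0.29 × 1.4 = 0.406 pp.
The labor force: 0.28 × 3.6 = 1.008 pp.
TFP growth = 5 − 3.65 = 1.35%.

1.35%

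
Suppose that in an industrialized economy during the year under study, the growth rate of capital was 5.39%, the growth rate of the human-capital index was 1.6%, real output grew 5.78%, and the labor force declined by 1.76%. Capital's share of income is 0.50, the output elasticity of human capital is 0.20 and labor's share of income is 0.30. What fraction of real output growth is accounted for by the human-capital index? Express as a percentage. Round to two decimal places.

The human-capital index contributed 0.2 × 1.6 = 0.32 pp.
Share of growth = 0.32 / 5.78 × 100 = 5.5363%.

The human-capital index accounted for 5.54% of growth.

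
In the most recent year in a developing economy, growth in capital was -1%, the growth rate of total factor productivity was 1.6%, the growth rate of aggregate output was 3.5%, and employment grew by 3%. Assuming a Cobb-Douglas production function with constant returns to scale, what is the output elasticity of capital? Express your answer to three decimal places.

α = 0.275

gY = gA + α·gK + (1−α)·gL, so gY − gA − gL = α(gK − gL).
3.5 − 1.6 − 3 = α × (-1 − 3).
-1.1 = -4 α, so α = 0.275.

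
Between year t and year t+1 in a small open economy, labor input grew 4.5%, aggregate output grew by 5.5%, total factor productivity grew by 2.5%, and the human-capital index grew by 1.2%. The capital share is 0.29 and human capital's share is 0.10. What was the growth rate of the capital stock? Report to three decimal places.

The capital stock growth was 0.466%.

Labor's share = 1 − 0.29 − 0.1 = 0.61.
gY = gA + 0.1×1.2 + 0.61×4.5 + 0.29×g.
0.29×g = 5.5 − 2.5 − 2.865 = 0.135.
g = 0.135 / 0.29 = 0.46552%.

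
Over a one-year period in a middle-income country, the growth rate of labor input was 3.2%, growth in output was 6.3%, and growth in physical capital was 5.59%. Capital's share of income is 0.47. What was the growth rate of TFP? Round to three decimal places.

1.977%

Labor's share = 1 − 0.47 = 0.53.
Physical capital: 0.47 × 5.59 = 2.6273 pp.
Labor input: 0.53 × 3.2 = 1.696 pp.
TFP growth = 6.3 − 4.3233 = 1.9767%.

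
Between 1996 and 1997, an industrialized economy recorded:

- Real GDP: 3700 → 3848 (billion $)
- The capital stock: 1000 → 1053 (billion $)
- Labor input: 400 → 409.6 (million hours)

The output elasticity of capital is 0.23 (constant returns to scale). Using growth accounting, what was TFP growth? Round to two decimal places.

Real GDP growth = (3848 − 3700) / 3700 = 4%.
The capital stock growth = (1053 − 1000) / 1000 = 5.3%.
Labor input growth = (409.6 − 400) / 400 = 2.4%.
Labor's share = 1 − 0.23 = 0.77.
The capital stock: 0.23 × 5.3 = 1.219 pp.
Labor input: 0.77 × 2.4 = 1.848 pp.
TFP growth = 4 − 3.067 = 0.933%.

TFP grew 0.93%.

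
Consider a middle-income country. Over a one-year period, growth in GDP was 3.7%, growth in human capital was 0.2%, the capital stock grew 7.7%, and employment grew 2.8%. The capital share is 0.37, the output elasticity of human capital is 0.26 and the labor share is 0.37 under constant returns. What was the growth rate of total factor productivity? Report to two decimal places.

-0.24%

Labor's share = 1 − 0.37 − 0.26 = 0.37.
The capital stock: 0.37 × 7.7 = 2.849 pp.
Human capital: 0.26 × 0.2 = 0.052 pp.
Employment: 0.37 × 2.8 = 1.036 pp.
TFP growth = 3.7 − 3.937 = -0.237%.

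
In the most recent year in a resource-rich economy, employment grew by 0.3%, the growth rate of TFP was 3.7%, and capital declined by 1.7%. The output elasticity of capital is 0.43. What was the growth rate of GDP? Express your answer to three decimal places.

GDP growth was 3.140%.

Labor's share = 1 − 0.43 = 0.57.
Capital: 0.43 × (-1.7) = -0.731 pp.
Employment: 0.57 × 0.3 = 0.171 pp.
Output growth = 3.7 + (-0.56) = 3.14%.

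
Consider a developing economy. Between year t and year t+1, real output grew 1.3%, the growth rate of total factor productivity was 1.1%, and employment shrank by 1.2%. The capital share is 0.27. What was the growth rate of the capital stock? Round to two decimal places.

Labor's share = 1 − 0.27 = 0.73.
gY = gA + 0.73×(-1.2) + 0.27×g.
0.27×g = 1.3 − 1.1 + 0.876 = 1.076.
g = 1.076 / 0.27 = 3.9852%.

The capital stock grew 3.99%.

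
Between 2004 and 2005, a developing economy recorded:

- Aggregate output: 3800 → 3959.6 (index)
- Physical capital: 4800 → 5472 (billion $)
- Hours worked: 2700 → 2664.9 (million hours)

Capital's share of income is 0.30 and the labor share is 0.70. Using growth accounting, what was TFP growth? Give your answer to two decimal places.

0.91%

Aggregate output growth = (3959.6 − 3800) / 3800 = 4.2%.
Physical capital growth = (5472 − 4800) / 4800 = 14%.
Hours worked growth = (2664.9 − 2700) / 2700 = -1.3%.
Labor's share = 1 − 0.3 = 0.7.
Physical capital: 0.3 × 14 = 4.2 pp.
Hours worked: 0.7 × (-1.3) = -0.91 pp.
TFP growth = 4.2 − 3.29 = 0.91%.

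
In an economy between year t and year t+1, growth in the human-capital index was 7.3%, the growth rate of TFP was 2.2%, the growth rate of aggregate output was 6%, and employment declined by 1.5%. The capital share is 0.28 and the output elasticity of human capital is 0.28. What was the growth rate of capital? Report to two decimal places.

Labor's share = 1 − 0.28 − 0.28 = 0.44.
gY = gA + 0.28×7.3 + 0.44×(-1.5) + 0.28×g.
0.28×g = 6 − 2.2 − 1.384 = 2.416.
g = 2.416 / 0.28 = 8.6286%.

Capital growth was 8.63%.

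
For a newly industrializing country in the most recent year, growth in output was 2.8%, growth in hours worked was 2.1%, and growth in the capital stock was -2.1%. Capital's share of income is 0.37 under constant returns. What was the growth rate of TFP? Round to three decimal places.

Labor's share = 1 − 0.37 = 0.63.
The capital stock: 0.37 × (-2.1) = -0.777 pp.
Hours worked: 0.63 × 2.1 = 1.323 pp.
TFP growth = 2.8 − 0.546 = 2.254%.

2.254%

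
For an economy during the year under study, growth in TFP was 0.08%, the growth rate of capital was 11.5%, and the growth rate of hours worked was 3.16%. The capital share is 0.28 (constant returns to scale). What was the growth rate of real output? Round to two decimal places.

Real output growth was 5.58%.

Labor's share = 1 − 0.28 = 0.72.
Capital: 0.28 × 11.5 = 3.22 pp.
Hours worked: 0.72 × 3.16 = 2.2752 pp.
Output growth = 0.08 + 5.4952 = 5.5752%.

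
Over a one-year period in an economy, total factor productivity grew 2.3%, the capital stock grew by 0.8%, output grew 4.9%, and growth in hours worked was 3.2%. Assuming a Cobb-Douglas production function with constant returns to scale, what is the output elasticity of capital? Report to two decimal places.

gY = gA + α·gK + (1−α)·gL, so gY − gA − gL = α(gK − gL).
4.9 − 2.3 − 3.2 = α × (0.8 − 3.2).
-0.6 = -2.4 α, so α = 0.25.

0.25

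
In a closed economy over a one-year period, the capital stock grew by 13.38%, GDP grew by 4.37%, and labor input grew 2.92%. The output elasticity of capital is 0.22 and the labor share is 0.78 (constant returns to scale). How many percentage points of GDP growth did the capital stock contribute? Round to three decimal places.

Contribution = share × growth = 0.22 × 13.38 = 2.9436 pp.

2.944 pp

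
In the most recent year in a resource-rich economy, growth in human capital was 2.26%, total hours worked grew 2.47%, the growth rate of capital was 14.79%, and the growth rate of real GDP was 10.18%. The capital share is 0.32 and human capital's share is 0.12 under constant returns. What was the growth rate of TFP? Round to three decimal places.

Labor's share = 1 − 0.32 − 0.12 = 0.56.
Capital: 0.32 × 14.79 = 4.7328 pp.
Human capital: 0.12 × 2.26 = 0.2712 pp.
Total hours worked: 0.56 × 2.47 = 1.3832 pp.
TFP growth = 10.18 − 6.3872 = 3.7928%.

TFP growth was 3.793%.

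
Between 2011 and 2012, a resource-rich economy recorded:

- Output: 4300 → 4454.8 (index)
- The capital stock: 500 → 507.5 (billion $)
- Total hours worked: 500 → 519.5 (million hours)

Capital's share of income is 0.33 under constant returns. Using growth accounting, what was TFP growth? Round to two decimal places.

Output growth = (4454.8 − 4300) / 4300 = 3.6%.
The capital stock growth = (507.5 − 500) / 500 = 1.5%.
Total hours worked growth = (519.5 − 500) / 500 = 3.9%.
Labor's share = 1 − 0.33 = 0.67.
The capital stock: 0.33 × 1.5 = 0.495 pp.
Total hours worked: 0.67 × 3.9 = 2.613 pp.
TFP growth = 3.6 − 3.108 = 0.492%.

TFP grew 0.49%.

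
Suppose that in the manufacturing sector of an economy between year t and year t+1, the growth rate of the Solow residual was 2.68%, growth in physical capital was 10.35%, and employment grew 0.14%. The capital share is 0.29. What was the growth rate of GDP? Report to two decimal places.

GDP grew 5.78%.

Labor's share = 1 − 0.29 = 0.71.
Physical capital: 0.29 × 10.35 = 3.0015 pp.
Employment: 0.71 × 0.14 = 0.0994 pp.
Output growth = 2.68 + 3.1009 = 5.7809%.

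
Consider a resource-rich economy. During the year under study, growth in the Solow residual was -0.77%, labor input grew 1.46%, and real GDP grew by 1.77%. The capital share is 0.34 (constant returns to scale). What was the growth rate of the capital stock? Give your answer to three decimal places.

Labor's share = 1 − 0.34 = 0.66.
gY = gA + 0.66×1.46 + 0.34×g.
0.34×g = 1.77 + 0.77 − 0.9636 = 1.5764.
g = 1.5764 / 0.34 = 4.63647%.

The capital stock grew 4.636%.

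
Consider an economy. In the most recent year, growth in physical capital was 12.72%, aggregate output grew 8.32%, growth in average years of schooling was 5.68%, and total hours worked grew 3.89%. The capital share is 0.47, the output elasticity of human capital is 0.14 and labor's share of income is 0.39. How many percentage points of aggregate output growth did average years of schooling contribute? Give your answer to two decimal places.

0.80

Contribution = share × growth = 0.14 × 5.68 = 0.7952 pp.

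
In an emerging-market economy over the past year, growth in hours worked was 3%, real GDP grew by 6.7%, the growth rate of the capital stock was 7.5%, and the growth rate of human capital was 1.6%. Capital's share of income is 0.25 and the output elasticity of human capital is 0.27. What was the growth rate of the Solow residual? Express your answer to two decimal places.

2.95%

Labor's share = 1 − 0.25 − 0.27 = 0.48.
The capital stock: 0.25 × 7.5 = 1.875 pp.
Human capital: 0.27 × 1.6 = 0.432 pp.
Hours worked: 0.48 × 3 = 1.44 pp.
TFP growth = 6.7 − 3.747 = 2.953%.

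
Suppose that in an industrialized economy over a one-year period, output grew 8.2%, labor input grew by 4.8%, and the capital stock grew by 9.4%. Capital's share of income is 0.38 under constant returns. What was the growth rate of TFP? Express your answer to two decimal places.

Labor's share = 1 − 0.38 = 0.62.
The capital stock: 0.38 × 9.4 = 3.572 pp.
Labor input: 0.62 × 4.8 = 2.976 pp.
TFP growth = 8.2 − 6.548 = 1.652%.

1.65%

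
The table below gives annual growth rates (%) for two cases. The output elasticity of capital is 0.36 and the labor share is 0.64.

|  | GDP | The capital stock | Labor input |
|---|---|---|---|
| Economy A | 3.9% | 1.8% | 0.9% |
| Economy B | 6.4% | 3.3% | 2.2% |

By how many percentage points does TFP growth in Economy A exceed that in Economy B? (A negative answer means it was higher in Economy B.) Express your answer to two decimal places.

-1.13 percentage points

Labor's share = 1 − 0.36 = 0.64.
Economy A: TFP = 3.9 − 0.648 − 0.576 = 2.676%.
Economy B: TFP = 6.4 − 1.188 − 1.408 = 3.804%.
Difference = 2.676 − (3.804) = -1.128 pp.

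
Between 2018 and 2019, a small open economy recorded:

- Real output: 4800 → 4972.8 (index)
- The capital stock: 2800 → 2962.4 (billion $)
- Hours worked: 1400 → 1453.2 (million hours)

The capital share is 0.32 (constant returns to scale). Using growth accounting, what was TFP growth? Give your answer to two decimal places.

Real output growth = (4972.8 − 4800) / 4800 = 3.6%.
The capital stock growth = (2962.4 − 2800) / 2800 = 5.8%.
Hours worked growth = (1453.2 − 1400) / 1400 = 3.8%.
Labor's share = 1 − 0.32 = 0.68.
The capital stock: 0.32 × 5.8 = 1.856 pp.
Hours worked: 0.68 × 3.8 = 2.584 pp.
TFP growth = 3.6 − 4.44 = -0.84%.

-0.84%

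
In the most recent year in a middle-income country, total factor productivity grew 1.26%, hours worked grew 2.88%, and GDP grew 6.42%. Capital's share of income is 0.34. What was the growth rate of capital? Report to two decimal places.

Labor's share = 1 − 0.34 = 0.66.
gY = gA + 0.66×2.88 + 0.34×g.
0.34×g = 6.42 − 1.26 − 1.9008 = 3.2592.
g = 3.2592 / 0.34 = 9.5859%.

9.59%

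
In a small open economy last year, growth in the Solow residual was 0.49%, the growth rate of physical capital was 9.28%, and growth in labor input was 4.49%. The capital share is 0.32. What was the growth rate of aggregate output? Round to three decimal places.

Labor's share = 1 − 0.32 = 0.68.
Physical capital: 0.32 × 9.28 = 2.9696 pp.
Labor input: 0.68 × 4.49 = 3.0532 pp.
Output growth = 0.49 + 6.0228 = 6.5128%.

6.513%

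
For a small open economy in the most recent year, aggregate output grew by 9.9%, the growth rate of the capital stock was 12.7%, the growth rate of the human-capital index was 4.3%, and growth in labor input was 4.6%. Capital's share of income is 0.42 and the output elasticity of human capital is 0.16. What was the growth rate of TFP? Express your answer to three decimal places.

1.946%

Labor's share = 1 − 0.42 − 0.16 = 0.42.
The capital stock: 0.42 × 12.7 = 5.334 pp.
The human-capital index: 0.16 × 4.3 = 0.688 pp.
Labor input: 0.42 × 4.6 = 1.932 pp.
TFP growth = 9.9 − 7.954 = 1.946%.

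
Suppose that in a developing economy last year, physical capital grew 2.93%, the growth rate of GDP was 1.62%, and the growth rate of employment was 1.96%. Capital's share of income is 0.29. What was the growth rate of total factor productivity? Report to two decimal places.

-0.62%

Labor's share = 1 − 0.29 = 0.71.
Physical capital: 0.29 × 2.93 = 0.8497 pp.
Employment: 0.71 × 1.96 = 1.3916 pp.
TFP growth = 1.62 − 2.2413 = -0.6213%.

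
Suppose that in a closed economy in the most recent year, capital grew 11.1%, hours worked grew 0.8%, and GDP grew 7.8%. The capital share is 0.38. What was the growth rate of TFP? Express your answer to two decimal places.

TFP grew 3.09%.

Labor's share = 1 − 0.38 = 0.62.
Capital: 0.38 × 11.1 = 4.218 pp.
Hours worked: 0.62 × 0.8 = 0.496 pp.
TFP growth = 7.8 − 4.714 = 3.086%.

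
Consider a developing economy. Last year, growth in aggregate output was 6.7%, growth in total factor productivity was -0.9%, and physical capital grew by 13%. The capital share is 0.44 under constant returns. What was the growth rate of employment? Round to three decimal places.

Labor's share = 1 − 0.44 = 0.56.
gY = gA + 0.44×13 + 0.56×g.
0.56×g = 6.7 + 0.9 − 5.72 = 1.88.
g = 1.88 / 0.56 = 3.35714%.

3.357%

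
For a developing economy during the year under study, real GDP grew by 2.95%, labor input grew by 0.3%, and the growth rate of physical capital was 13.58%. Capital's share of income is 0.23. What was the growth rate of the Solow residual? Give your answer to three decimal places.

-0.404%

Labor's share = 1 − 0.23 = 0.77.
Physical capital: 0.23 × 13.58 = 3.1234 pp.
Labor input: 0.77 × 0.3 = 0.231 pp.
TFP growth = 2.95 − 3.3544 = -0.4044%.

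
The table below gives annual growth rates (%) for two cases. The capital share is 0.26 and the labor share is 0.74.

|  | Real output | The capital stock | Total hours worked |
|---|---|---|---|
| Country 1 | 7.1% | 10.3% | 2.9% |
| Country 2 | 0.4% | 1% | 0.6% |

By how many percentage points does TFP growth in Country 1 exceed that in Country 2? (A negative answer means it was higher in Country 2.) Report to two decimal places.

2.58 percentage points

Labor's share = 1 − 0.26 = 0.74.
Country 1: TFP = 7.1 − 2.678 − 2.146 = 2.276%.
Country 2: TFP = 0.4 − 0.26 − 0.444 = -0.304%.
Difference = 2.276 − (-0.304) = 2.58 pp.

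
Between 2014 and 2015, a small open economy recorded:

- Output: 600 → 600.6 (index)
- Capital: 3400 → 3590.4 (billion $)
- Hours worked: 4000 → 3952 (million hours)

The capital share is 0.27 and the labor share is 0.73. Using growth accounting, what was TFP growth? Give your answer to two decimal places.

-0.54%

Output growth = (600.6 − 600) / 600 = 0.1%.
Capital growth = (3590.4 − 3400) / 3400 = 5.6%.
Hours worked growth = (3952 − 4000) / 4000 = -1.2%.
Labor's share = 1 − 0.27 = 0.73.
Capital: 0.27 × 5.6 = 1.512 pp.
Hours worked: 0.73 × (-1.2) = -0.876 pp.
TFP growth = 0.1 − 0.636 = -0.536%.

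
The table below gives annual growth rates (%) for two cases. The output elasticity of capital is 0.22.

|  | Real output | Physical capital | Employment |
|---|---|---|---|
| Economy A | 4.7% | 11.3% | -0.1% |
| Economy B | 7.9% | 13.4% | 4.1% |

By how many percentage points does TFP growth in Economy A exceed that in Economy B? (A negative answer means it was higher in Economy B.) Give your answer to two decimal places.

Labor's share = 1 − 0.22 = 0.78.
Economy A: TFP = 4.7 − 2.486 + 0.078 = 2.292%.
Economy B: TFP = 7.9 − 2.948 − 3.198 = 1.754%.
Difference = 2.292 − (1.754) = 0.538 pp.

0.54 percentage points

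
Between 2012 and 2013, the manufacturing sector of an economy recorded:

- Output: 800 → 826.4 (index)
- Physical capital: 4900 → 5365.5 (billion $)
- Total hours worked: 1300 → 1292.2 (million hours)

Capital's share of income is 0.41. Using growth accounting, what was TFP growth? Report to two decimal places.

-0.24%

Output growth = (826.4 − 800) / 800 = 3.3%.
Physical capital growth = (5365.5 − 4900) / 4900 = 9.5%.
Total hours worked growth = (1292.2 − 1300) / 1300 = -0.6%.
Labor's share = 1 − 0.41 = 0.59.
Physical capital: 0.41 × 9.5 = 3.895 pp.
Total hours worked: 0.59 × (-0.6) = -0.354 pp.
TFP growth = 3.3 − 3.541 = -0.241%.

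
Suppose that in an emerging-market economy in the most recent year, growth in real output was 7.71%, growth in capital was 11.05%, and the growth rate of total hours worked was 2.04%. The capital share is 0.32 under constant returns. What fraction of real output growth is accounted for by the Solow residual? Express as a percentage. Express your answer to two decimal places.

Labor's share = 1 − 0.32 = 0.68.
Capital: 0.32 × 11.05 = 3.536 pp.
Total hours worked: 0.68 × 2.04 = 1.3872 pp.
TFP growth = 7.71 − 4.9232 = 2.7868%.
TFP share of growth = 2.7868 / 7.71 × 100 = 36.1453%.

36.15%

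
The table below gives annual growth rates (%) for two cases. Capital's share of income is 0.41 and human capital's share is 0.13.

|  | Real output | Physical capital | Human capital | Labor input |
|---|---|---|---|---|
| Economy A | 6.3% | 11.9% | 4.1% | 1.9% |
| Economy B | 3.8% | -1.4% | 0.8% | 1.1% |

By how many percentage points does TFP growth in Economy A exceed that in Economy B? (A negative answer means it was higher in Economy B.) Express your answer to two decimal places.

Labor's share = 1 − 0.41 − 0.13 = 0.46.
Economy A: TFP = 6.3 − 4.879 − 0.533 − 0.874 = 0.014%.
Economy B: TFP = 3.8 + 0.574 − 0.104 − 0.506 = 3.764%.
Difference = 0.014 − (3.764) = -3.75 pp.

-3.75 percentage points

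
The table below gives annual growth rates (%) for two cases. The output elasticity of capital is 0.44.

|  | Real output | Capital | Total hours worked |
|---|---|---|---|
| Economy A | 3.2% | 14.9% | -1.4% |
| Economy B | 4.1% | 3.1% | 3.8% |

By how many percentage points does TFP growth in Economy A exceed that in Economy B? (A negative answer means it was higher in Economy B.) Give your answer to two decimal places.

-3.18 percentage points

Labor's share = 1 − 0.44 = 0.56.
Economy A: TFP = 3.2 − 6.556 + 0.784 = -2.572%.
Economy B: TFP = 4.1 − 1.364 − 2.128 = 0.608%.
Difference = -2.572 − (0.608) = -3.18 pp.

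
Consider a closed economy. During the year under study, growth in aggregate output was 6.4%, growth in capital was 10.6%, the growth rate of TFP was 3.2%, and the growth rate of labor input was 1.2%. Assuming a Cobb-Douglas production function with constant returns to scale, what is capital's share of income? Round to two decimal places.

gY = gA + α·gK + (1−α)·gL, so gY − gA − gL = α(gK − gL).
6.4 − 3.2 − 1.2 = α × (10.6 − 1.2).
2 = 9.4 α, so α = 0.2128.

0.21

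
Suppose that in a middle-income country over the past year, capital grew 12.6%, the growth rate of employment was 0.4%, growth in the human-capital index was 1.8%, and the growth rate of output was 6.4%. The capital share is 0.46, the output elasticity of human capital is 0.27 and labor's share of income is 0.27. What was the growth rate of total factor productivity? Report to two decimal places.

0.01%

Labor's share = 1 − 0.46 − 0.27 = 0.27.
Capital: 0.46 × 12.6 = 5.796 pp.
The human-capital index: 0.27 × 1.8 = 0.486 pp.
Employment: 0.27 × 0.4 = 0.108 pp.
TFP growth = 6.4 − 6.39 = 0.01%.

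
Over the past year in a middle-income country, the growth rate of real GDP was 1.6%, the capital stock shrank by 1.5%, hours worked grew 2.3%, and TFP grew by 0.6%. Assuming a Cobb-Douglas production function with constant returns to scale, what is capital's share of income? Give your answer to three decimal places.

gY = gA + α·gK + (1−α)·gL, so gY − gA − gL = α(gK − gL).
1.6 − 0.6 − 2.3 = α × (-1.5 − 2.3).
-1.3 = -3.8 α, so α = 0.34211.

0.342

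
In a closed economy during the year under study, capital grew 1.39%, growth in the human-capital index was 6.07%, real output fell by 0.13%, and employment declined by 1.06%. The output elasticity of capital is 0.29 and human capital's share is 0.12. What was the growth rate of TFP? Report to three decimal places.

-0.636%

Labor's share = 1 − 0.29 − 0.12 = 0.59.
Capital: 0.29 × 1.39 = 0.4031 pp.
The human-capital index: 0.12 × 6.07 = 0.7284 pp.
Employment: 0.59 × (-1.06) = -0.6254 pp.
TFP growth = -0.13 − 0.5061 = -0.6361%.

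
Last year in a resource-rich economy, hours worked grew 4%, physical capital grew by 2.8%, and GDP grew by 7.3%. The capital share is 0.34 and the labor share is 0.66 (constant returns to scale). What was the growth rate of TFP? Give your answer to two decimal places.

Labor's share = 1 − 0.34 = 0.66.
Physical capital: 0.34 × 2.8 = 0.952 pp.
Hours worked: 0.66 × 4 = 2.64 pp.
TFP growth = 7.3 − 3.592 = 3.708%.

TFP growth was 3.71%.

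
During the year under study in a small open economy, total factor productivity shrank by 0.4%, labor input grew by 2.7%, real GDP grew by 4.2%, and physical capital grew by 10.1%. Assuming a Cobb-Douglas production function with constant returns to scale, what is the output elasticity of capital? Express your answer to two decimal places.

gY = gA + α·gK + (1−α)·gL, so gY − gA − gL = α(gK − gL).
4.2 + 0.4 − 2.7 = α × (10.1 − 2.7).
1.9 = 7.4 α, so α = 0.2568.

The output elasticity of capital is 0.26.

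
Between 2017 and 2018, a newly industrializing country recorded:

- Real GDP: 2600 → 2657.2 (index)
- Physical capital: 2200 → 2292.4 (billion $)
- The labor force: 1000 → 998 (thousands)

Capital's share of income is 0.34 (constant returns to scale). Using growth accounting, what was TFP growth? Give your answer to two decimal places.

Real GDP growth = (2657.2 − 2600) / 2600 = 2.2%.
Physical capital growth = (2292.4 − 2200) / 2200 = 4.2%.
The labor force growth = (998 − 1000) / 1000 = -0.2%.
Labor's share = 1 − 0.34 = 0.66.
Physical capital: 0.34 × 4.2 = 1.428 pp.
The labor force: 0.66 × (-0.2) = -0.132 pp.
TFP growth = 2.2 − 1.296 = 0.904%.

0.90%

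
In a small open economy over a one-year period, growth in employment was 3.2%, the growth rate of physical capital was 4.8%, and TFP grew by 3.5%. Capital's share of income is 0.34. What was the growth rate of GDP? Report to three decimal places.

GDP growth was 7.244%.

Labor's share = 1 − 0.34 = 0.66.
Physical capital: 0.34 × 4.8 = 1.632 pp.
Employment: 0.66 × 3.2 = 2.112 pp.
Output growth = 3.5 + 3.744 = 7.244%.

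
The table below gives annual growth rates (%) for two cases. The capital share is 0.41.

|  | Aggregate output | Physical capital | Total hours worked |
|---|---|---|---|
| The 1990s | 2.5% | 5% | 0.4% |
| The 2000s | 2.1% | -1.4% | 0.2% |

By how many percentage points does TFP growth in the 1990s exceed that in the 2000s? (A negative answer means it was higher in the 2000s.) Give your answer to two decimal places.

-2.34 percentage points

Labor's share = 1 − 0.41 = 0.59.
The 1990s: TFP = 2.5 − 2.05 − 0.236 = 0.214%.
The 2000s: TFP = 2.1 + 0.574 − 0.118 = 2.556%.
Difference = 0.214 − (2.556) = -2.342 pp.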